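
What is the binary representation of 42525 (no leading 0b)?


42525 = 1010011000011101 in binary

1010011000011101


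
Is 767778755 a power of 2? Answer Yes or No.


0b101101110000110101111111000011. Multiple bits set => No

No


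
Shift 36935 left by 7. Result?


0b1001000001000111 << 7 = 0b10010000010001110000000 = 4727680

4727680


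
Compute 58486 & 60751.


0b1110010001110110 & 0b1110110101001111 = 0b1110010001000110 = 58438

58438


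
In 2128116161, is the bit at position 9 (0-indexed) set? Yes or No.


0b1111110110110000111100111000001, bit 9 = 0. No

No


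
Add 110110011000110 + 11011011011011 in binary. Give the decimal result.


110110011000110 + 11011011011011 = 1010001110100001 = 41889

41889


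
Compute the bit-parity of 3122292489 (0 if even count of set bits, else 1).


0b10111010000110100110011100001001 has 15 ones => parity 1

1


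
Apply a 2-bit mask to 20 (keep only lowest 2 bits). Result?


20 & 3 = 0

0


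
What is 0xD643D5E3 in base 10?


D643D5E3 hex = 3594769891 decimal

3594769891


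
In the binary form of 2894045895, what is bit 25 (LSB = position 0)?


0b10101100011111111010001011000111, position 25 = 0

0


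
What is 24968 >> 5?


0b110000110001000 >> 5 = 0b1100001100 = 780

780


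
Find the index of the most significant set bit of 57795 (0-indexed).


0b1110000111000011. Highest set bit at position 15

15


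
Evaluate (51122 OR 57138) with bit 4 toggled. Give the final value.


Step 1: 51122 | 57138 = 57266
Step 2: 57266 ^ (1 << 4) = 57266 ^ 16 = 57250

57250


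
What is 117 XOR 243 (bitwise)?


0b1110101 ^ 0b11110011 = 0b10000110 = 134

134


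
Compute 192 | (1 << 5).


192 | (1 << 5) = 192 | 32 = 224

224


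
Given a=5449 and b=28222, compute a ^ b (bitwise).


5449 ^ 28222 = 31607

31607


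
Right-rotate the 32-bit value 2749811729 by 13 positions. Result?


Rotate 0b10100011111001101100110000010001 right by 13 (32-bit) = 0b1100000100011010001111100110110 = 1619861302

1619861302


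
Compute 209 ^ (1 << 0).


209 ^ (1 << 0) = 209 ^ 1 = 208

208


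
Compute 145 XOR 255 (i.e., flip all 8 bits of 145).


145 ^ 255 = 110

110


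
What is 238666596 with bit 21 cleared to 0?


238666596 & ~(1 << 21) = 236569444

236569444


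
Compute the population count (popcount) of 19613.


0b100110010011101 has 8 set bits

8


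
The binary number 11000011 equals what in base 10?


11000011 in decimal = 195

195


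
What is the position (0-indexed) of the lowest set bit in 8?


0b1000. Lowest set bit at position 3

3


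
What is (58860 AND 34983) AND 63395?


Step 1: 58860 & 34983 = 32932
Step 2: 32932 & 63395 = 32928

32928


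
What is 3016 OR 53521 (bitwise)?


0b101111001000 | 0b1101000100010001 = 0b1101101111011001 = 56281

56281


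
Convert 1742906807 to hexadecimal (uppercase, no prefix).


1742906807 = 67E2A5B7 hex

67E2A5B7


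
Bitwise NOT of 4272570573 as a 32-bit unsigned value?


~0b11111110101010100100000011001101 = 0b1010101011011111100110010 = 22396722 (32-bit unsigned)

22396722


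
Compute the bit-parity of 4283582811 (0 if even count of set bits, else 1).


0b11111111010100100100100101011011 has 19 ones => parity 1

1


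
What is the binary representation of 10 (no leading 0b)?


10 = 1010 in binary

1010


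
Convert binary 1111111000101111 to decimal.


1111111000101111 in decimal = 65071

65071


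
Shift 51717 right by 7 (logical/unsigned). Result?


0b1100101000000101 >> 7 = 0b110010100 = 404

404


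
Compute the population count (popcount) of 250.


0b11111010 has 6 set bits

6


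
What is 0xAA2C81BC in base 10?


AA2C81BC hex = 2855043516 decimal

2855043516


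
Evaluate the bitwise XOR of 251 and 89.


0b11111011 ^ 0b1011001 = 0b10100010 = 162

162


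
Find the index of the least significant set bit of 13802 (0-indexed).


0b11010111101010. Lowest set bit at position 1

1


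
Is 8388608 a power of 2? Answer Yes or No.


0b100000000000000000000000. Only one bit set => Yes

Yes


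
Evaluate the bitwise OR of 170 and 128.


0b10101010 | 0b10000000 = 0b10101010 = 170

170


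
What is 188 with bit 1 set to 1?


188 | (1 << 1) = 188 | 2 = 190

190


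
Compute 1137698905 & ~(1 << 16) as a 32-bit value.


1137698905 & ~(1 << 16) = 1137633369

1137633369


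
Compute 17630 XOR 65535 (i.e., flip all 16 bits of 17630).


17630 ^ 65535 = 47905

47905


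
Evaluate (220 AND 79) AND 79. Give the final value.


Step 1: 220 & 79 = 76
Step 2: 76 & 79 = 76

76


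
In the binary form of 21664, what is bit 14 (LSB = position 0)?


0b101010010100000, position 14 = 1

1


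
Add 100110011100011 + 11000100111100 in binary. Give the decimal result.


100110011100011 + 11000100111100 = 111111000011111 = 32287

32287


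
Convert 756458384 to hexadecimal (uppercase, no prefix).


756458384 = 2D16A390 hex

2D16A390


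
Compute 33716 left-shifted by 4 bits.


0b1000001110110100 << 4 = 0b10000011101101000000 = 539456

539456


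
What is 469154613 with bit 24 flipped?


469154613 ^ (1 << 24) = 469154613 ^ 16777216 = 452377397

452377397


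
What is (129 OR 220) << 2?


Step 1: 129 | 220 = 221
Step 2: 221 << 2 = 884

884


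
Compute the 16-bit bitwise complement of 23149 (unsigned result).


~0b101101001101101 = 0b1010010110010010 = 42386 (16-bit unsigned)

42386


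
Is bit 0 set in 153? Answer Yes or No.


0b10011001, bit 0 = 1. Yes

Yes


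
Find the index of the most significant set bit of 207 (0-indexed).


0b11001111. Highest set bit at position 7

7


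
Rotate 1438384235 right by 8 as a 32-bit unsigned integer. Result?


Rotate 0b1010101101111000000000001101011 right by 8 (32-bit) = 0b1101011010101011011110000000000 = 1800780800

1800780800


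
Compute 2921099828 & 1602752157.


0b10101110000111000111001000110100 & 0b1011111100010000000111010011101 = 0b1110000010000000001000010100 = 235405844

235405844


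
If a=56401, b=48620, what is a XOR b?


56401 ^ 48620 = 25021

25021


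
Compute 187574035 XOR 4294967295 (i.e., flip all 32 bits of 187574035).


187574035 ^ 4294967295 = 4107393260

4107393260


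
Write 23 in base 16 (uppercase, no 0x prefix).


23 = 17 hex

17


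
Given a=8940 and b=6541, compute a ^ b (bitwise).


8940 ^ 6541 = 15201

15201


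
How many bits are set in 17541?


0b100010010000101 has 5 set bits

5


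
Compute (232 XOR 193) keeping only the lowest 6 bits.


Step 1: 232 ^ 193 = 41
Step 2: 41 & 63 = 41

41


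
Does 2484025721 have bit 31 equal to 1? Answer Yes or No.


0b10010100000011110011100101111001, bit 31 = 1. Yes

Yes


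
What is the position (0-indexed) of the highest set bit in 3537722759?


0b11010010110111010101110110000111. Highest set bit at position 31

31


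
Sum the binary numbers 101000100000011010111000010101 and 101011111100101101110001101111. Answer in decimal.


101000100000011010111000010101 + 101011111100101101110001101111 = 1010100011101001000101010000100 = 1416923780

1416923780


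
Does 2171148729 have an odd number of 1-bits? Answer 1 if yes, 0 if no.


0b10000001011010010001100110111001 has 14 ones => parity 0

0


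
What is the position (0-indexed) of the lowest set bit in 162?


0b10100010. Lowest set bit at position 1

1


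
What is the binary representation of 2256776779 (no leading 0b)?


2256776779 = 10000110100000111010111001001011 in binary

10000110100000111010111001001011


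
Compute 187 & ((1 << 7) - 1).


187 & 127 = 59

59


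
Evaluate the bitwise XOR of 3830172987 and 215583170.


0b11100100010010111100110100111011 ^ 0b1100110110011000100111000010 = 0b11101000100100100100010011111001 = 3901900025

3901900025


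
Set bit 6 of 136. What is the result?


136 | (1 << 6) = 136 | 64 = 200

200


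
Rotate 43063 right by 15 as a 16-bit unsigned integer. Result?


Rotate 0b1010100000110111 right by 15 (16-bit) = 0b101000001101111 = 20591

20591


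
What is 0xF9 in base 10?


F9 hex = 249 decimal

249


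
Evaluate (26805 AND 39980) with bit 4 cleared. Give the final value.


Step 1: 26805 & 39980 = 2084
Step 2: 2084 & ~(1 << 4) = 2084

2084


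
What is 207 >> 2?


0b11001111 >> 2 = 0b110011 = 51

51


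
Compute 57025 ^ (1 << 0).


57025 ^ (1 << 0) = 57025 ^ 1 = 57024

57024


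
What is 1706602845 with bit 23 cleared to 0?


1706602845 & ~(1 << 23) = 1698214237

1698214237


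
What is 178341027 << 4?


0b1010101000010100010010100011 << 4 = 0b10101010000101000100101000110000 = 2853456432

2853456432


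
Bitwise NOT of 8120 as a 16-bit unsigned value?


~0b1111110111000 = 0b1110000001000111 = 57415 (16-bit unsigned)

57415


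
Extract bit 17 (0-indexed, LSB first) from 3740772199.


0b11011110111101111010011101100111, position 17 = 1

1


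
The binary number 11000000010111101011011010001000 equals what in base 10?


11000000010111101011011010001000 in decimal = 3227432584

3227432584


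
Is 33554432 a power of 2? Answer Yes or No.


0b10000000000000000000000000. Only one bit set => Yes

Yes


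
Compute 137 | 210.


0b10001001 | 0b11010010 = 0b11011011 = 219

219


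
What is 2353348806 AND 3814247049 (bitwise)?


0b10001100010001010100000011000110 & 0b11100011010110001100101010001001 = 0b10000000010000000100000010000000 = 2151694464

2151694464


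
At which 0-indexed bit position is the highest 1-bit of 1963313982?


0b1110101000001011100101100111110. Highest set bit at position 30

30


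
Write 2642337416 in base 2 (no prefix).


2642337416 = 10011101011111101101111010001000 in binary

10011101011111101101111010001000


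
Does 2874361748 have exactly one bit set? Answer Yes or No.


0b10101011010100110100011110010100. Multiple bits set => No

No


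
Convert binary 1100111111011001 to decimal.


1100111111011001 in decimal = 53209

53209


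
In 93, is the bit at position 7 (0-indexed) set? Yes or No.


0b1011101, bit 7 = 0. No

No


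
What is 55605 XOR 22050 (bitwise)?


0b1101100100110101 ^ 0b101011000100010 = 0b1000111100010111 = 36631

36631


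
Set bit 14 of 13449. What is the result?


13449 | (1 << 14) = 13449 | 16384 = 29833

29833


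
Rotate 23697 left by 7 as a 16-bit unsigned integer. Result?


Rotate 0b101110010010001 left by 7 (16-bit) = 0b100100010101110 = 18606

18606


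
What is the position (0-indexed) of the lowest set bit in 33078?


0b1000000100110110. Lowest set bit at position 1

1


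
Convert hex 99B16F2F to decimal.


99B16F2F hex = 2578542383 decimal

2578542383


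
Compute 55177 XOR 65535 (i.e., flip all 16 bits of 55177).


55177 ^ 65535 = 10358

10358


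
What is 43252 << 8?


0b1010100011110100 << 8 = 0b101010001111010000000000 = 11072512

11072512


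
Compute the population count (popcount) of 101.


0b1100101 has 4 set bits

4


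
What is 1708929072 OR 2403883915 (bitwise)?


0b1100101110111000011000000110000 | 0b10001111010010000101101110001011 = 0b11101111110111000111101110111011 = 4024204219

4024204219


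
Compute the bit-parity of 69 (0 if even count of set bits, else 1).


0b1000101 has 3 ones => parity 1

1


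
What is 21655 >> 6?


0b101010010010111 >> 6 = 0b101010010 = 338

338


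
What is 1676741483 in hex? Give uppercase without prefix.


1676741483 = 63F10B6B hex

63F10B6B


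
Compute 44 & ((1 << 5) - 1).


44 & 31 = 12

12


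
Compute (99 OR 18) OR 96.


Step 1: 99 | 18 = 115
Step 2: 115 | 96 = 115

115


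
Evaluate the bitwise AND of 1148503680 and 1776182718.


0b1000100011101001100011010000000 & 0b1101001110111100110010110111110 = 0b1000000010101000100010010000000 = 1079264384

1079264384


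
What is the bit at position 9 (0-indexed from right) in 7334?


0b1110010100110, position 9 = 0

0


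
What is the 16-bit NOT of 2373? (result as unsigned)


~0b100101000101 = 0b1111011010111010 = 63162 (16-bit unsigned)

63162


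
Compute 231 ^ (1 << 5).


231 ^ (1 << 5) = 231 ^ 32 = 199

199


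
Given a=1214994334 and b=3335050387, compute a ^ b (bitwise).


1214994334 ^ 3335050387 = 2393080589

2393080589


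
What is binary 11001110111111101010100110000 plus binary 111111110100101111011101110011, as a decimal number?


11001110111111101010100110000 + 111111110100101111011101110011 = 1011001101100101100110010100011 = 1504890019

1504890019


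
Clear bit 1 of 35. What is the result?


35 & ~(1 << 1) = 33

33


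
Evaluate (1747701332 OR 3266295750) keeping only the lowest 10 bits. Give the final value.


Step 1: 1747701332 | 3266295750 = 3937402838
Step 2: 3937402838 & 1023 = 982

982


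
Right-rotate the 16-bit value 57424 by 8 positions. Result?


Rotate 0b1110000001010000 right by 8 (16-bit) = 0b101000011100000 = 20704

20704


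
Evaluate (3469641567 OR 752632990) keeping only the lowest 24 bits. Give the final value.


Step 1: 3469641567 | 752632990 = 4007577567
Step 2: 4007577567 & 16777215 = 14600159

14600159


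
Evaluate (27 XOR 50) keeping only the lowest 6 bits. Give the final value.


Step 1: 27 ^ 50 = 41
Step 2: 41 & 63 = 41

41


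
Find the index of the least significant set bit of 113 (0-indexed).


0b1110001. Lowest set bit at position 0

0


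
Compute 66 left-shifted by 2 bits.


0b1000010 << 2 = 0b100001000 = 264

264


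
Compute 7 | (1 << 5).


7 | (1 << 5) = 7 | 32 = 39

39


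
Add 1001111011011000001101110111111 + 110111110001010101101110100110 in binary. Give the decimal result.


1001111011011000001101110111111 + 110111110001010101101110100110 = 10000111001100010111011101100101 = 2268165989

2268165989


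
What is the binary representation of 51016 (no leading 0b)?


51016 = 1100011101001000 in binary

1100011101001000


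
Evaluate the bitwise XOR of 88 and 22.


0b1011000 ^ 0b10110 = 0b1001110 = 78

78


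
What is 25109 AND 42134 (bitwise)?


0b110001000010101 & 0b1010010010010110 = 0b10000000010100 = 8212

8212


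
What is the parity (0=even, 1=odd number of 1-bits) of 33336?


0b1000001000111000 has 5 ones => parity 1

1


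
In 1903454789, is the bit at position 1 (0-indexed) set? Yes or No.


0b1110001011101000110101001000101, bit 1 = 0. No

No


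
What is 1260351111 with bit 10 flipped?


1260351111 ^ (1 << 10) = 1260351111 ^ 1024 = 1260350087

1260350087


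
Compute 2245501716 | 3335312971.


0b10000101110101111010001100010100 | 0b11000110110011001101011001001011 = 0b11000111110111111111011101011111 = 3353343839

3353343839


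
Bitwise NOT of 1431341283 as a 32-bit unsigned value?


~0b1010101010100001000100011100011 = 0b10101010101011110111011100011100 = 2863626012 (32-bit unsigned)

2863626012


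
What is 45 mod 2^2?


45 & 3 = 1

1


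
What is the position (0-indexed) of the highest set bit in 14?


0b1110. Highest set bit at position 3

3


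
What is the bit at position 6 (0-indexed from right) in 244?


0b11110100, position 6 = 1

1


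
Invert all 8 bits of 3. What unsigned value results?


3 ^ 255 = 252

252


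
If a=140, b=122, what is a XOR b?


140 ^ 122 = 246

246


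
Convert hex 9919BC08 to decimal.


9919BC08 hex = 2568600584 decimal

2568600584


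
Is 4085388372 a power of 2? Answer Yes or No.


0b11110011100000100001010001010100. Multiple bits set => No

No


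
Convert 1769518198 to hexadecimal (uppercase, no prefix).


1769518198 = 6978B476 hex

6978B476


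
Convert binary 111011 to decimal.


111011 in decimal = 59

59


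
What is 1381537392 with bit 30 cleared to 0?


1381537392 & ~(1 << 30) = 307795568

307795568


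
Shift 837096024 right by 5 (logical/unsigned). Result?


0b110001111001010001001001011000 >> 5 = 0b1100011110010100010010010 = 26159250

26159250


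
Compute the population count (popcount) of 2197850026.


0b10000011000000001000011110101010 has 11 set bits

11


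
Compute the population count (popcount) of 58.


0b111010 has 4 set bits

4


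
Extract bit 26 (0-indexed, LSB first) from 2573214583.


0b10011001011000000010001101110111, position 26 = 0

0


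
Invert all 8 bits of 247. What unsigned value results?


247 ^ 255 = 8

8


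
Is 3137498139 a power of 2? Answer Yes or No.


0b10111011000000100110110000011011. Multiple bits set => No

No


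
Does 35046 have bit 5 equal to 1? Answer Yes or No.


0b1000100011100110, bit 5 = 1. Yes

Yes


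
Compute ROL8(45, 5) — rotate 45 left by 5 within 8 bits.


Rotate 0b101101 left by 5 (8-bit) = 0b10100101 = 165

165


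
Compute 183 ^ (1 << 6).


183 ^ (1 << 6) = 183 ^ 64 = 247

247


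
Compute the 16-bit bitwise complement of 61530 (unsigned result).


~0b1111000001011010 = 0b111110100101 = 4005 (16-bit unsigned)

4005


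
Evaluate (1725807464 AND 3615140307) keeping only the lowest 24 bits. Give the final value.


Step 1: 1725807464 & 3615140307 = 1180215616
Step 2: 1180215616 & 16777215 = 5810496

5810496


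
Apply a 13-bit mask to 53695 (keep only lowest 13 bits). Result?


53695 & 8191 = 4543

4543


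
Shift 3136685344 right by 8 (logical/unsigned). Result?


0b10111010111101100000010100100000 >> 8 = 0b101110101111011000000101 = 12252677

12252677


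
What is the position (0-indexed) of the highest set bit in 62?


0b111110. Highest set bit at position 5

5


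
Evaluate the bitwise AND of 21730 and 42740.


0b101010011100010 & 0b1010011011110100 = 0b10011100000 = 1248

1248


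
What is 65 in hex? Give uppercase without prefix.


65 = 41 hex

41


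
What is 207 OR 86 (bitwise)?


0b11001111 | 0b1010110 = 0b11011111 = 223

223


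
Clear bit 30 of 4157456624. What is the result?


4157456624 & ~(1 << 30) = 3083714800

3083714800


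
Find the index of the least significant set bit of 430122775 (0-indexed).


0b11001101000110010011100010111. Lowest set bit at position 0

0


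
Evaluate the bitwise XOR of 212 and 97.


0b11010100 ^ 0b1100001 = 0b10110101 = 181

181


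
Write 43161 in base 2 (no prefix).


43161 = 1010100010011001 in binary

1010100010011001


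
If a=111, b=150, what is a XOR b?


111 ^ 150 = 249

249


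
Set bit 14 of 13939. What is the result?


13939 | (1 << 14) = 13939 | 16384 = 30323

30323


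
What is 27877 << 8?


0b110110011100101 << 8 = 0b11011001110010100000000 = 7136512

7136512


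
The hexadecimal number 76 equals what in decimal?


76 hex = 118 decimal

118


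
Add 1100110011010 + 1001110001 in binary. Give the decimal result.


1100110011010 + 1001110001 = 1110000001011 = 7179

7179


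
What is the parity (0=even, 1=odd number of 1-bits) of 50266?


0b1100010001011010 has 7 ones => parity 1

1


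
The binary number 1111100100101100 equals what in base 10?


1111100100101100 in decimal = 63788

63788


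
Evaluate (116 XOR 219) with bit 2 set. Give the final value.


Step 1: 116 ^ 219 = 175
Step 2: 175 | (1 << 2) = 175 | 4 = 175

175


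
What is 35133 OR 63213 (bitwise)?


0b1000100100111101 | 0b1111011011101101 = 0b1111111111111101 = 65533

65533


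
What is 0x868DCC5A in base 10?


868DCC5A hex = 2257439834 decimal

2257439834


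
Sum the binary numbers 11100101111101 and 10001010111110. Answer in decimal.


11100101111101 + 10001010111110 = 101110000111011 = 23611

23611


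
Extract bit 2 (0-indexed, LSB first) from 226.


0b11100010, position 2 = 0

0


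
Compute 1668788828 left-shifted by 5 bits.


0b1100011011101111011001001011100 << 5 = 0b110001101110111101100100101110000000 = 53401242496

53401242496


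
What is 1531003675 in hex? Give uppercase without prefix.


1531003675 = 5B41431B hex

5B41431B


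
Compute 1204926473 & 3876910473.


0b1000111110100011011100000001001 & 0b11100111000101001111010110001001 = 0b1000111000100001011000000001001 = 1192275977

1192275977


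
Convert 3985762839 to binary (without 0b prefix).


3985762839 = 11101101100100011110101000010111 in binary

11101101100100011110101000010111


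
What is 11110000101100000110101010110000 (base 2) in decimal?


11110000101100000110101010110000 in decimal = 4038093488

4038093488


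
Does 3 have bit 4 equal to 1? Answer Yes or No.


0b11, bit 4 = 0. No

No


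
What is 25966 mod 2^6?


25966 & 63 = 46

46


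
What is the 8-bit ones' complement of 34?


34 ^ 255 = 221

221


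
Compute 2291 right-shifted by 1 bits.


0b100011110011 >> 1 = 0b10001111001 = 1145

1145


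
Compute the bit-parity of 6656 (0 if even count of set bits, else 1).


0b1101000000000 has 3 ones => parity 1

1


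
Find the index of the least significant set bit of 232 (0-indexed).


0b11101000. Lowest set bit at position 3

3


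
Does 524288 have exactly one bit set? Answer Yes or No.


0b10000000000000000000. Only one bit set => Yes

Yes


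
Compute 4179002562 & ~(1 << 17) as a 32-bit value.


4179002562 & ~(1 << 17) = 4178871490

4178871490


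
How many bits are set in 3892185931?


0b11100111111111100000101101001011 has 20 set bits

20


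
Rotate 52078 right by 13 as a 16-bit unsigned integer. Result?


Rotate 0b1100101101101110 right by 13 (16-bit) = 0b101101101110110 = 23414

23414


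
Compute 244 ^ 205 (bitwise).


0b11110100 ^ 0b11001101 = 0b111001 = 57

57


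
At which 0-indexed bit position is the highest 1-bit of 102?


0b1100110. Highest set bit at position 6

6


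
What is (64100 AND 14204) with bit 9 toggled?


Step 1: 64100 & 14204 = 12900
Step 2: 12900 ^ (1 << 9) = 12900 ^ 512 = 12388

12388


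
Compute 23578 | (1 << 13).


23578 | (1 << 13) = 23578 | 8192 = 31770

31770


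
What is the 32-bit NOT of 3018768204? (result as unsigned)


~0b10110011111011101011111101001100 = 0b1001100000100010100000010110011 = 1276199091 (32-bit unsigned)

1276199091


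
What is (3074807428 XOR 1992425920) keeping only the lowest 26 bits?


Step 1: 3074807428 ^ 1992425920 = 3246905156
Step 2: 3246905156 & 67108863 = 25679684

25679684


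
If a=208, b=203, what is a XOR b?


208 ^ 203 = 27

27


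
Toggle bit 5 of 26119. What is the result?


26119 ^ (1 << 5) = 26119 ^ 32 = 26151

26151


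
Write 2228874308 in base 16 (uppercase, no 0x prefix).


2228874308 = 84D9EC44 hex

84D9EC44


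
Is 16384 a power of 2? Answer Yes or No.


0b100000000000000. Only one bit set => Yes

Yes


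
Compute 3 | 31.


0b11 | 0b11111 = 0b11111 = 31

31


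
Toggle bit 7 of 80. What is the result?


80 ^ (1 << 7) = 80 ^ 128 = 208

208


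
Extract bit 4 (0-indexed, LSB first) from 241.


0b11110001, position 4 = 1

1


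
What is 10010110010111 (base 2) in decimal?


10010110010111 in decimal = 9623

9623


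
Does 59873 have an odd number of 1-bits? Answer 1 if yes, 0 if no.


0b1110100111100001 has 9 ones => parity 1

1


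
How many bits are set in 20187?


0b100111011011011 has 10 set bits

10


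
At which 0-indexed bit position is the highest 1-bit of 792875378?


0b101111010000100101000101110010. Highest set bit at position 29

29


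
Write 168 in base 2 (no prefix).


168 = 10101000 in binary

10101000


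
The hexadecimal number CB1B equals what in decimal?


CB1B hex = 51995 decimal

51995


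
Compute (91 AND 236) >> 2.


Step 1: 91 & 236 = 72
Step 2: 72 >> 2 = 18

18


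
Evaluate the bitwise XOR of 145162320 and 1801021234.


0b1000101001110000000001010000 ^ 0b1101011010110010110011100110010 = 0b1100011111111100110011101100010 = 1677616994

1677616994


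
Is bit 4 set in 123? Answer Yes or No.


0b1111011, bit 4 = 1. Yes

Yes


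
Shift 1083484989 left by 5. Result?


0b1000000100101001010101100111101 << 5 = 0b100000010010100101010110011110100000 = 34671519648

34671519648


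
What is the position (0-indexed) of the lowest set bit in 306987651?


0b10010010011000100001010000011. Lowest set bit at position 0

0


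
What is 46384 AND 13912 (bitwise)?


0b1011010100110000 & 0b11011001011000 = 0b11010000010000 = 13328

13328


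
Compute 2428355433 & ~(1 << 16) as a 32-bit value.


2428355433 & ~(1 << 16) = 2428289897

2428289897


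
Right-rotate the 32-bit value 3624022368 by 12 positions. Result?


Rotate 0b11011000000000100011000101100000 right by 12 (32-bit) = 0b10110000011011000000000100011 = 369983523

369983523


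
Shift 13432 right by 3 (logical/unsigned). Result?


0b11010001111000 >> 3 = 0b11010001111 = 1679

1679


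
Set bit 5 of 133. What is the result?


133 | (1 << 5) = 133 | 32 = 165

165


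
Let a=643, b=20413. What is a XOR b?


643 ^ 20413 = 19774

19774


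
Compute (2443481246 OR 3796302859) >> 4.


Step 1: 2443481246 | 3796302859 = 4092001439
Step 2: 4092001439 >> 4 = 255750089

255750089


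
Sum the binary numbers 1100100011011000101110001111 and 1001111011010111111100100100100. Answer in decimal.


1100100011011000101110001111 + 1001111011010111111100100100100 = 1011011111110011000010010110011 = 1543079091

1543079091


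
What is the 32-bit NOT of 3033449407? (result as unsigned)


~0b10110100110011101100001110111111 = 0b1001011001100010011110001000000 = 1261517888 (32-bit unsigned)

1261517888


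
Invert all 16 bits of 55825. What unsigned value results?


55825 ^ 65535 = 9710

9710


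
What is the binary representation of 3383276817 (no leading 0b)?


3383276817 = 11001001101010001011010100010001 in binary

11001001101010001011010100010001


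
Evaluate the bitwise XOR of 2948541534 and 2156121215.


0b10101111101111110010110001011110 ^ 0b10000000100000111100110001111111 = 0b101111001111001110000000100001 = 792518689

792518689


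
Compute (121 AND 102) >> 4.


Step 1: 121 & 102 = 96
Step 2: 96 >> 4 = 6

6


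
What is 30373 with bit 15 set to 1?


30373 | (1 << 15) = 30373 | 32768 = 63141

63141


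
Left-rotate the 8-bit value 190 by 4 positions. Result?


Rotate 0b10111110 left by 4 (8-bit) = 0b11101011 = 235

235


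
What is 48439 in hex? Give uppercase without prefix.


48439 = BD37 hex

BD37


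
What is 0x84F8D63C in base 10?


84F8D63C hex = 2230900284 decimal

2230900284


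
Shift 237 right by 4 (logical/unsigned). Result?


0b11101101 >> 4 = 0b1110 = 14

14


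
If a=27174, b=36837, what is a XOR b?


27174 ^ 36837 = 58819

58819


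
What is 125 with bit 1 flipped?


125 ^ (1 << 1) = 125 ^ 2 = 127

127


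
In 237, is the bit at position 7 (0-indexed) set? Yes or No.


0b11101101, bit 7 = 1. Yes

Yes


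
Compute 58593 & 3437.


0b1110010011100001 & 0b110101101101 = 0b10001100001 = 1121

1121


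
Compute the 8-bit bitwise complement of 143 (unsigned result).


~0b10001111 = 0b1110000 = 112 (8-bit unsigned)

112


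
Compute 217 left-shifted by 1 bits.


0b11011001 << 1 = 0b110110010 = 434

434


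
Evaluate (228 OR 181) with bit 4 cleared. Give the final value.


Step 1: 228 | 181 = 245
Step 2: 245 & ~(1 << 4) = 229

229


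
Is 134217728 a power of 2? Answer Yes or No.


0b1000000000000000000000000000. Only one bit set => Yes

Yes


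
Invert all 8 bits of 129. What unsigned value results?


129 ^ 255 = 126

126


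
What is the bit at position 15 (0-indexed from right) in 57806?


0b1110000111001110, position 15 = 1

1


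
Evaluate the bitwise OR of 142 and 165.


0b10001110 | 0b10100101 = 0b10101111 = 175

175


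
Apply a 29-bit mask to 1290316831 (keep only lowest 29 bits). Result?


1290316831 & 536870911 = 216575007

216575007


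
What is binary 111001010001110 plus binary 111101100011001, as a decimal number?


111001010001110 + 111101100011001 = 1110110110100111 = 60839

60839


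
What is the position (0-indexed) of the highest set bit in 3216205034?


0b10111111101100110110010011101010. Highest set bit at position 31

31


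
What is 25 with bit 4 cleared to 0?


25 & ~(1 << 4) = 9

9


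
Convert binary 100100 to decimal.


100100 in decimal = 36

36


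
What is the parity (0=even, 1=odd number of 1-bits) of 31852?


0b111110001101100 has 9 ones => parity 1

1


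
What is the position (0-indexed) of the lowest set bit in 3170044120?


0b10111100111100110000100011011000. Lowest set bit at position 3

3


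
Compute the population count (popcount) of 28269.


0b110111001101101 has 10 set bits

10


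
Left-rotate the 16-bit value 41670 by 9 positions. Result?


Rotate 0b1010001011000110 left by 9 (16-bit) = 0b1000110101000101 = 36165

36165


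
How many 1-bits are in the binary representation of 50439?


0b1100010100000111 has 7 set bits

7


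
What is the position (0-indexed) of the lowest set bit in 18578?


0b100100010010010. Lowest set bit at position 1

1


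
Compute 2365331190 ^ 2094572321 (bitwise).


0b10001100111111000001011011110110 ^ 0b1111100110110001010001100100001 = 0b11110000001001001011010111010111 = 4028937687

4028937687


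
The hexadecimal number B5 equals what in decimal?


B5 hex = 181 decimal

181


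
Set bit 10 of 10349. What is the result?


10349 | (1 << 10) = 10349 | 1024 = 11373

11373


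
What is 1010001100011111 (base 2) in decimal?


1010001100011111 in decimal = 41759

41759


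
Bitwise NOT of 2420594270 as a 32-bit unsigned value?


~0b10010000010001110101011001011110 = 0b1101111101110001010100110100001 = 1874373025 (32-bit unsigned)

1874373025


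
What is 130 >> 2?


0b10000010 >> 2 = 0b100000 = 32

32


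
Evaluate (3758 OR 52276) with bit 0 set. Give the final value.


Step 1: 3758 | 52276 = 52926
Step 2: 52926 | (1 << 0) = 52926 | 1 = 52927

52927


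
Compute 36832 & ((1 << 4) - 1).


36832 & 15 = 0

0


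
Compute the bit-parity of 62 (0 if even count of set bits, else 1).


0b111110 has 5 ones => parity 1

1


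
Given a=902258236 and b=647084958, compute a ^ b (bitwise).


902258236 ^ 647084958 = 324461986

324461986


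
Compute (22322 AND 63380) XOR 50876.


Step 1: 22322 & 63380 = 22288
Step 2: 22288 ^ 50876 = 37292

37292


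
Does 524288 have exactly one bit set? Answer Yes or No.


0b10000000000000000000. Only one bit set => Yes

Yes


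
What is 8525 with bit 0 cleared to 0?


8525 & ~(1 << 0) = 8524

8524


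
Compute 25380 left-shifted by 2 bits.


0b110001100100100 << 2 = 0b11000110010010000 = 101520

101520


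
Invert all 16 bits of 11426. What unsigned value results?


11426 ^ 65535 = 54109

54109


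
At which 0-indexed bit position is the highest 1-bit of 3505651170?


0b11010000111100111111110111100010. Highest set bit at position 31

31


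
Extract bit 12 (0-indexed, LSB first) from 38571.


0b1001011010101011, position 12 = 1

1


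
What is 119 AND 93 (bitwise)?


0b1110111 & 0b1011101 = 0b1010101 = 85

85


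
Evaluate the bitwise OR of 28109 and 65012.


0b110110111001101 | 0b1111110111110100 = 0b1111110111111101 = 65021

65021


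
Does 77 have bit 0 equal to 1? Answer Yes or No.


0b1001101, bit 0 = 1. Yes

Yes


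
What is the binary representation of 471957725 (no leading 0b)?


471957725 = 11100001000011000000011011101 in binary

11100001000011000000011011101


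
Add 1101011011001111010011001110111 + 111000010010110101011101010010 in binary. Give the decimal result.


1101011011001111010011001110111 + 111000010010110101011101010010 = 10100011101100101111110111001001 = 2746416585

2746416585


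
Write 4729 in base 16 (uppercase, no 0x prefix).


4729 = 1279 hex

1279


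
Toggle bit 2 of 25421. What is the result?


25421 ^ (1 << 2) = 25421 ^ 4 = 25417

25417


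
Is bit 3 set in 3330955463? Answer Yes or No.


0b11000110100010100101100011000111, bit 3 = 0. No

No


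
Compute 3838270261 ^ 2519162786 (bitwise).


0b11100100110001110101101100110101 ^ 0b10010110001001110101111110100010 = 0b1110010111000000000010010010111 = 1927283863

1927283863


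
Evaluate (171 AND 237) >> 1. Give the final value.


Step 1: 171 & 237 = 169
Step 2: 169 >> 1 = 84

84


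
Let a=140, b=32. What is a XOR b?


140 ^ 32 = 172

172


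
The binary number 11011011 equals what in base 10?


11011011 in decimal = 219

219


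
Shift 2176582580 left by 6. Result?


0b10000001101111000000001110110100 << 6 = 0b10000001101111000000001110110100000000 = 139301285120

139301285120


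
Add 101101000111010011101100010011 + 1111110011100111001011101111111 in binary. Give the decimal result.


101101000111010011101100010011 + 1111110011100111001011101111111 = 10101011100100001101001010010010 = 2878395026

2878395026


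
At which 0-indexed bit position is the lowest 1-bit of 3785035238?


0b11100001100110110000110111100110. Lowest set bit at position 1

1


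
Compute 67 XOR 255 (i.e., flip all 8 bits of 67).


67 ^ 255 = 188

188


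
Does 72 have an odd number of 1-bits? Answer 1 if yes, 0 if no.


0b1001000 has 2 ones => parity 0

0


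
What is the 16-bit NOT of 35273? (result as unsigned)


~0b1000100111001001 = 0b111011000110110 = 30262 (16-bit unsigned)

30262


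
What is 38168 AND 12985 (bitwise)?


0b1001010100011000 & 0b11001010111001 = 0b1000000011000 = 4120

4120


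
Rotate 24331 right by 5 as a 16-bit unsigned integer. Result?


Rotate 0b101111100001011 right by 5 (16-bit) = 0b101101011111000 = 23288

23288


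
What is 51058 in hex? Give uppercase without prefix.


51058 = C772 hex

C772


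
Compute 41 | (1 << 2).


41 | (1 << 2) = 41 | 4 = 45

45


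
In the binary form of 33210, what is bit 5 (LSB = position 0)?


0b1000000110111010, position 5 = 1

1


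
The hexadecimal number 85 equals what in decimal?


85 hex = 133 decimal

133


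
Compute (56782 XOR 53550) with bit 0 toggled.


Step 1: 56782 ^ 53550 = 3296
Step 2: 3296 ^ (1 << 0) = 3296 ^ 1 = 3297

3297


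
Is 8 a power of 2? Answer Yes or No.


0b1000. Only one bit set => Yes

Yes


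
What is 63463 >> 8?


0b1111011111100111 >> 8 = 0b11110111 = 247

247


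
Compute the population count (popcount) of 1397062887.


0b1010011010001010111110011100111 has 18 set bits

18


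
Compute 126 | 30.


0b1111110 | 0b11110 = 0b1111110 = 126

126


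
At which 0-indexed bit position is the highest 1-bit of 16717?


0b100000101001101. Highest set bit at position 14

14


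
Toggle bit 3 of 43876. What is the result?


43876 ^ (1 << 3) = 43876 ^ 8 = 43884

43884


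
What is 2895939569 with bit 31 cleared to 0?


2895939569 & ~(1 << 31) = 748455921

748455921


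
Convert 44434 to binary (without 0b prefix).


44434 = 1010110110010010 in binary

1010110110010010


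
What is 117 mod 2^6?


117 & 63 = 53

53


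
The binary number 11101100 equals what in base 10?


11101100 in decimal = 236

236


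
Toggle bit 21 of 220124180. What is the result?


220124180 ^ (1 << 21) = 220124180 ^ 2097152 = 222221332

222221332


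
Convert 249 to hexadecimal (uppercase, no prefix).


249 = F9 hex

F9


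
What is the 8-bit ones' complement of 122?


122 ^ 255 = 133

133


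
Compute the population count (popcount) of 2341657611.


0b10001011100100101101110000001011 has 15 set bits

15


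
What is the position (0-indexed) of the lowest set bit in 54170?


0b1101001110011010. Lowest set bit at position 1

1


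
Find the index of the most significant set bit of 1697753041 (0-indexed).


0b1100101001100011010011111010001. Highest set bit at position 30

30


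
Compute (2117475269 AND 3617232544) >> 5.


Step 1: 2117475269 & 3617232544 = 1444024960
Step 2: 1444024960 >> 5 = 45125780

45125780


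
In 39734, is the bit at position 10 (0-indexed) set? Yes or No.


0b1001101100110110, bit 10 = 0. No

No


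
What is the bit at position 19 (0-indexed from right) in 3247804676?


0b11000001100101011001000100000100, position 19 = 0

0


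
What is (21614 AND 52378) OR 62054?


Step 1: 21614 & 52378 = 17418
Step 2: 17418 | 62054 = 63086

63086


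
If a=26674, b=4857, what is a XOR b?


26674 ^ 4857 = 31435

31435


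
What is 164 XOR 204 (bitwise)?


0b10100100 ^ 0b11001100 = 0b1101000 = 104

104


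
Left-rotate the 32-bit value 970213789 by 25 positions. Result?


Rotate 0b111001110101000100100110011101 left by 25 (32-bit) = 0b111010011100111010100010010011 = 980658323

980658323


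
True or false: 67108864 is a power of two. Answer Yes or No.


0b100000000000000000000000000. Only one bit set => Yes

Yes


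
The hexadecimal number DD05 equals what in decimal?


DD05 hex = 56581 decimal

56581


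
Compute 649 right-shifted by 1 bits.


0b1010001001 >> 1 = 0b101000100 = 324

324


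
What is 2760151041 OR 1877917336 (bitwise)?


0b10100100100001001001000000000001 | 0b1101111111011101011111010011000 = 0b11101111111011101011111010011001 = 4025400985

4025400985


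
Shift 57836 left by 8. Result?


0b1110000111101100 << 8 = 0b111000011110110000000000 = 14806016

14806016


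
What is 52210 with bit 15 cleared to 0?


52210 & ~(1 << 15) = 19442

19442


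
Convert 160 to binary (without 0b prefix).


160 = 10100000 in binary

10100000


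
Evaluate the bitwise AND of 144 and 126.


0b10010000 & 0b1111110 = 0b10000 = 16

16


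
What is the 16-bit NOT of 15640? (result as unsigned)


~0b11110100011000 = 0b1100001011100111 = 49895 (16-bit unsigned)

49895


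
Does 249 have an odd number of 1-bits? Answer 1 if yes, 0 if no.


0b11111001 has 6 ones => parity 0

0


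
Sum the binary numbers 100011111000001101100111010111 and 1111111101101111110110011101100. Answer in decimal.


100011111000001101100111010111 + 1111111101101111110110011101100 = 10100011100110001100011011000011 = 2744698563

2744698563


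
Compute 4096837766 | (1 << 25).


4096837766 | (1 << 25) = 4096837766 | 33554432 = 4130392198

4130392198


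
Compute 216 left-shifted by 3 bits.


0b11011000 << 3 = 0b11011000000 = 1728

1728


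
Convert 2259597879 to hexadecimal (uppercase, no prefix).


2259597879 = 86AEBA37 hex

86AEBA37


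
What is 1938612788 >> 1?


0b1110011100011001110001000110100 >> 1 = 0b111001110001100111000100011010 = 969306394

969306394


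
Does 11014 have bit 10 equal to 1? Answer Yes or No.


0b10101100000110, bit 10 = 0. No

No


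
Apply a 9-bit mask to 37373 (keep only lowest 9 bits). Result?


37373 & 511 = 509

509
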